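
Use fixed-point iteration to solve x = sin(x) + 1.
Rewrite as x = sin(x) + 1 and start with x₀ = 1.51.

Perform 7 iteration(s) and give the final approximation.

Equation: x = sin(x) + 1
Fixed-point form: x = sin(x) + 1
x₀ = 1.51

x_1 = g(1.510000) = 1.998152
x_2 = g(1.998152) = 1.910065
x_3 = g(1.910065) = 1.942998
x_4 = g(1.942998) = 1.931529
x_5 = g(1.931529) = 1.935639
x_6 = g(1.935639) = 1.934180
x_7 = g(1.934180) = 1.934699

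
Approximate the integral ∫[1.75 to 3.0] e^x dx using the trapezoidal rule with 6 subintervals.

f(x) = e^x
a = 1.75, b = 3.0, n = 6
h = (b - a)/n = 0.208333

Trapezoidal rule: (h/2)[f(x₀) + 2f(x₁) + 2f(x₂) + ... + f(xₙ)]

x_0 = 1.7500, f(x_0) = 5.754603, coefficient = 1
x_1 = 1.9583, f(x_1) = 7.087505, coefficient = 2
x_2 = 2.1667, f(x_2) = 8.729138, coefficient = 2
x_3 = 2.3750, f(x_3) = 10.751013, coefficient = 2
x_4 = 2.5833, f(x_4) = 13.241202, coefficient = 2
x_5 = 2.7917, f(x_5) = 16.308177, coefficient = 2
x_6 = 3.0000, f(x_6) = 20.085537, coefficient = 1

I ≈ (0.208333/2) × 138.074211 = 14.382730
Exact value: 14.330934
Error: 0.051796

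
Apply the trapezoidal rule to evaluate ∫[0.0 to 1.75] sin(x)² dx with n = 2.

f(x) = sin(x)²
a = 0.0, b = 1.75, n = 2
h = (b - a)/n = 0.875000

Trapezoidal rule: (h/2)[f(x₀) + 2f(x₁) + 2f(x₂) + ... + f(xₙ)]

x_0 = 0.0000, f(x_0) = 0.000000, coefficient = 1
x_1 = 0.8750, f(x_1) = 0.589123, coefficient = 2
x_2 = 1.7500, f(x_2) = 0.968228, coefficient = 1

I ≈ (0.875000/2) × 2.146474 = 0.939083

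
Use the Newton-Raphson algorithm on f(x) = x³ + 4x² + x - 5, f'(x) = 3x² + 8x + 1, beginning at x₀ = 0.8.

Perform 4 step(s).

f(x) = x³ + 4x² + x - 5
f'(x) = 3x² + 8x + 1
x₀ = 0.8

Newton-Raphson formula: x_{n+1} = x_n - f(x_n)/f'(x_n)

Iteration 1:
  f(0.800000) = -1.128000
  f'(0.800000) = 9.320000
  x_1 = 0.800000 - (-1.128000)/9.320000 = 0.921030
Iteration 2:
  f(0.921030) = 0.095522
  f'(0.921030) = 10.913129
  x_2 = 0.921030 - 0.095522/10.913129 = 0.912277
Iteration 3:
  f(0.912277) = 0.000517
  f'(0.912277) = 10.794966
  x_3 = 0.912277 - 0.000517/10.794966 = 0.912229
Iteration 4:
  f(0.912229) = 0.000000
  f'(0.912229) = 10.794320
  x_4 = 0.912229 - 0.000000/10.794320 = 0.912229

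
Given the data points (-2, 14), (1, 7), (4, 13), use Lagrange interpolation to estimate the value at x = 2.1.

Lagrange interpolation formula:
P(x) = Σ yᵢ × Lᵢ(x)
where Lᵢ(x) = Π_{j≠i} (x - xⱼ)/(xᵢ - xⱼ)

L_0(2.1) = (2.1 - 1)/(-2 - 1) × (2.1 - 4)/(-2 - 4) = -0.116111
L_1(2.1) = (2.1 - (-2))/(1 - (-2)) × (2.1 - 4)/(1 - 4) = 0.865556
L_2(2.1) = (2.1 - (-2))/(4 - (-2)) × (2.1 - 1)/(4 - 1) = 0.250556

P(2.1) = 14×L_0(2.1) + 7×L_1(2.1) + 13×L_2(2.1)
P(2.1) = 7.690556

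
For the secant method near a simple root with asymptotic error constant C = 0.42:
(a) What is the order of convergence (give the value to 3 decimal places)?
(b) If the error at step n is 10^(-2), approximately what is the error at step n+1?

(a) Secant method has superlinear convergence with order φ = (1+√5)/2 ≈ 1.618.
    This means |e_{n+1}| ≈ C|e_n|^1.618.

(b) With |e_n| = 10^(-2) and C = 0.42:
    |e_{n+1}| ≈ 0.42 × (10^(-2))^1.618 = 0.42 × 10^(-3.24)

(a) ≈ 1.618 (golden ratio); (b) |e_{n+1}| ≈ 2.439e-04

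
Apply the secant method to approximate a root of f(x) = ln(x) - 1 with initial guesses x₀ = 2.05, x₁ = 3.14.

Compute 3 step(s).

f(x) = ln(x) - 1
x₀ = 2.05, x₁ = 3.14

Secant formula: x_{n+1} = x_n - f(x_n)(x_n - x_{n-1})/(f(x_n) - f(x_{n-1}))

Iteration 1:
  f(2.050000) = -0.282160
  f(3.140000) = 0.144223
  x_2 = 3.140000 - 0.144223×(3.140000 - 2.050000)/(0.144223 - (-0.282160))
       = 2.771311
Iteration 2:
  f(3.140000) = 0.144223
  f(2.771311) = 0.019320
  x_3 = 2.771311 - 0.019320×(2.771311 - 3.140000)/(0.019320 - 0.144223)
       = 2.714280
Iteration 3:
  f(2.771311) = 0.019320
  f(2.714280) = -0.001473
  x_4 = 2.714280 - (-0.001473)×(2.714280 - 2.771311)/(-0.001473 - 0.019320)
       = 2.718321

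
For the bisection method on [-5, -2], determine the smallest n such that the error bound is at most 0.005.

We need (b-a)/2^n ≤ 0.005
(-2 - (-5))/2^n ≤ 0.005
3/2^n ≤ 0.005
2^n ≥ 600
n ≥ log₂(600) = 9.23
n ≥ 10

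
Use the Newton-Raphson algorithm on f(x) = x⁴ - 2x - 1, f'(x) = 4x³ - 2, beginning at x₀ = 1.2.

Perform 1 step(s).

f(x) = x⁴ - 2x - 1
f'(x) = 4x³ - 2
x₀ = 1.2

Newton-Raphson formula: x_{n+1} = x_n - f(x_n)/f'(x_n)

Iteration 1:
  f(1.200000) = -1.326400
  f'(1.200000) = 4.912000
  x_1 = 1.200000 - (-1.326400)/4.912000 = 1.470033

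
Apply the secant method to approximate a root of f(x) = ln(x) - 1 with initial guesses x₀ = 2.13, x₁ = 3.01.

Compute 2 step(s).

f(x) = ln(x) - 1
x₀ = 2.13, x₁ = 3.01

Secant formula: x_{n+1} = x_n - f(x_n)(x_n - x_{n-1})/(f(x_n) - f(x_{n-1}))

Iteration 1:
  f(2.130000) = -0.243878
  f(3.010000) = 0.101940
  x_2 = 3.010000 - 0.101940×(3.010000 - 2.130000)/(0.101940 - (-0.243878))
       = 2.750594
Iteration 2:
  f(3.010000) = 0.101940
  f(2.750594) = 0.011817
  x_3 = 2.750594 - 0.011817×(2.750594 - 3.010000)/(0.011817 - 0.101940)
       = 2.716581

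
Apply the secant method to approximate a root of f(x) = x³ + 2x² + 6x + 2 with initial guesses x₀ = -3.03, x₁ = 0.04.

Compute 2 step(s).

f(x) = x³ + 2x² + 6x + 2
x₀ = -3.03, x₁ = 0.04

Secant formula: x_{n+1} = x_n - f(x_n)(x_n - x_{n-1})/(f(x_n) - f(x_{n-1}))

Iteration 1:
  f(-3.030000) = -25.636327
  f(0.040000) = 2.243264
  x_2 = 0.040000 - 2.243264×(0.040000 - (-3.030000))/(2.243264 - (-25.636327))
       = -0.207020
Iteration 2:
  f(0.040000) = 2.243264
  f(-0.207020) = 0.834722
  x_3 = -0.207020 - 0.834722×(-0.207020 - 0.040000)/(0.834722 - 2.243264)
       = -0.353408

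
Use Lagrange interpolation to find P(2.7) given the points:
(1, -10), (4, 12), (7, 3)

Lagrange interpolation formula:
P(x) = Σ yᵢ × Lᵢ(x)
where Lᵢ(x) = Π_{j≠i} (x - xⱼ)/(xᵢ - xⱼ)

L_0(2.7) = (2.7 - 4)/(1 - 4) × (2.7 - 7)/(1 - 7) = 0.310556
L_1(2.7) = (2.7 - 1)/(4 - 1) × (2.7 - 7)/(4 - 7) = 0.812222
L_2(2.7) = (2.7 - 1)/(7 - 1) × (2.7 - 4)/(7 - 4) = -0.122778

P(2.7) = (-10)×L_0(2.7) + 12×L_1(2.7) + 3×L_2(2.7)
P(2.7) = 6.272778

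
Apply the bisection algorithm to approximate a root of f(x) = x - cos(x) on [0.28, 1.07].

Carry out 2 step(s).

f(x) = x - cos(x)
Initial interval: [0.28, 1.07]

Iteration 1:
  c_1 = (0.280000 + 1.070000)/2 = 0.675000
  f(c_1) = f(0.675000) = -0.105707
  f(a) × f(c) ≥ 0, new interval: [0.675000, 1.070000]
Iteration 2:
  c_2 = (0.675000 + 1.070000)/2 = 0.872500
  f(c_2) = f(0.872500) = 0.229586
  f(a) × f(c) < 0, new interval: [0.675000, 0.872500]

After 2 iteration(s), the approximation is c_2 = 0.872500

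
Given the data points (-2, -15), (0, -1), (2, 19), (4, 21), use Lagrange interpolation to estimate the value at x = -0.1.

Lagrange interpolation formula:
P(x) = Σ yᵢ × Lᵢ(x)
where Lᵢ(x) = Π_{j≠i} (x - xⱼ)/(xᵢ - xⱼ)

L_0(-0.1) = (-0.1 - 0)/(-2 - 0) × (-0.1 - 2)/(-2 - 2) × (-0.1 - 4)/(-2 - 4) = 0.017937
L_1(-0.1) = (-0.1 - (-2))/(0 - (-2)) × (-0.1 - 2)/(0 - 2) × (-0.1 - 4)/(0 - 4) = 1.022437
L_2(-0.1) = (-0.1 - (-2))/(2 - (-2)) × (-0.1 - 0)/(2 - 0) × (-0.1 - 4)/(2 - 4) = -0.048687
L_3(-0.1) = (-0.1 - (-2))/(4 - (-2)) × (-0.1 - 0)/(4 - 0) × (-0.1 - 2)/(4 - 2) = 0.008313

P(-0.1) = (-15)×L_0(-0.1) + (-1)×L_1(-0.1) + 19×L_2(-0.1) + 21×L_3(-0.1)
P(-0.1) = -2.042000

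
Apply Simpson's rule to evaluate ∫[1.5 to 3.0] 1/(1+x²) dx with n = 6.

f(x) = 1/(1+x²)
a = 1.5, b = 3.0, n = 6
h = (b - a)/n = 0.250000

Simpson's rule: (h/3)[f(x₀) + 4f(x₁) + 2f(x₂) + ... + f(xₙ)]

x_0 = 1.5000, f(x_0) = 0.307692, coefficient = 1
x_1 = 1.7500, f(x_1) = 0.246154, coefficient = 4
x_2 = 2.0000, f(x_2) = 0.200000, coefficient = 2
x_3 = 2.2500, f(x_3) = 0.164948, coefficient = 4
x_4 = 2.5000, f(x_4) = 0.137931, coefficient = 2
x_5 = 2.7500, f(x_5) = 0.116788, coefficient = 4
x_6 = 3.0000, f(x_6) = 0.100000, coefficient = 1

I ≈ (0.250000/3) × 3.195117 = 0.266260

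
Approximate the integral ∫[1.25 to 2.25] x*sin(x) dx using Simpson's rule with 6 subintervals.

f(x) = x*sin(x)
a = 1.25, b = 2.25, n = 6
h = (b - a)/n = 0.166667

Simpson's rule: (h/3)[f(x₀) + 4f(x₁) + 2f(x₂) + ... + f(xₙ)]

x_0 = 1.2500, f(x_0) = 1.186231, coefficient = 1
x_1 = 1.4167, f(x_1) = 1.399873, coefficient = 4
x_2 = 1.5833, f(x_2) = 1.583209, coefficient = 2
x_3 = 1.7500, f(x_3) = 1.721975, coefficient = 4
x_4 = 1.9167, f(x_4) = 1.803163, coefficient = 2
x_5 = 2.0833, f(x_5) = 1.815632, coefficient = 4
x_6 = 2.2500, f(x_6) = 1.750665, coefficient = 1

I ≈ (0.166667/3) × 29.459559 = 1.636642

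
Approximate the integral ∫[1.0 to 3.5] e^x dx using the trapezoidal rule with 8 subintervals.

f(x) = e^x
a = 1.0, b = 3.5, n = 8
h = (b - a)/n = 0.312500

Trapezoidal rule: (h/2)[f(x₀) + 2f(x₁) + 2f(x₂) + ... + f(xₙ)]

x_0 = 1.0000, f(x_0) = 2.718282, coefficient = 1
x_1 = 1.3125, f(x_1) = 3.715451, coefficient = 2
x_2 = 1.6250, f(x_2) = 5.078419, coefficient = 2
x_3 = 1.9375, f(x_3) = 6.941376, coefficient = 2
x_4 = 2.2500, f(x_4) = 9.487736, coefficient = 2
x_5 = 2.5625, f(x_5) = 12.968197, coefficient = 2
x_6 = 2.8750, f(x_6) = 17.725424, coefficient = 2
x_7 = 3.1875, f(x_7) = 24.227782, coefficient = 2
x_8 = 3.5000, f(x_8) = 33.115452, coefficient = 1

I ≈ (0.312500/2) × 196.122504 = 30.644141
Exact value: 30.397170
Error: 0.246971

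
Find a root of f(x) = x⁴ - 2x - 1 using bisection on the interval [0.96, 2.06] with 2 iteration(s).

f(x) = x⁴ - 2x - 1
Initial interval: [0.96, 2.06]

Iteration 1:
  c_1 = (0.960000 + 2.060000)/2 = 1.510000
  f(c_1) = f(1.510000) = 1.178856
  f(a) × f(c) < 0, new interval: [0.960000, 1.510000]
Iteration 2:
  c_2 = (0.960000 + 1.510000)/2 = 1.235000
  f(c_2) = f(1.235000) = -1.143689
  f(a) × f(c) ≥ 0, new interval: [1.235000, 1.510000]

After 2 iteration(s), the approximation is c_2 = 1.235000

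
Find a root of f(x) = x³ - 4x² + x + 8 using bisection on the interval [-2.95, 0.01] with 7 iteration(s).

f(x) = x³ - 4x² + x + 8
Initial interval: [-2.95, 0.01]

Iteration 1:
  c_1 = (-2.950000 + 0.010000)/2 = -1.470000
  f(c_1) = f(-1.470000) = -5.290123
  f(a) × f(c) ≥ 0, new interval: [-1.470000, 0.010000]
Iteration 2:
  c_2 = (-1.470000 + 0.010000)/2 = -0.730000
  f(c_2) = f(-0.730000) = 4.749383
  f(a) × f(c) < 0, new interval: [-1.470000, -0.730000]
Iteration 3:
  c_3 = (-1.470000 + (-0.730000))/2 = -1.100000
  f(c_3) = f(-1.100000) = 0.729000
  f(a) × f(c) < 0, new interval: [-1.470000, -1.100000]
Iteration 4:
  c_4 = (-1.470000 + (-1.100000))/2 = -1.285000
  f(c_4) = f(-1.285000) = -2.011724
  f(a) × f(c) ≥ 0, new interval: [-1.285000, -1.100000]
Iteration 5:
  c_5 = (-1.285000 + (-1.100000))/2 = -1.192500
  f(c_5) = f(-1.192500) = -0.576527
  f(a) × f(c) ≥ 0, new interval: [-1.192500, -1.100000]
Iteration 6:
  c_6 = (-1.192500 + (-1.100000))/2 = -1.146250
  f(c_6) = f(-1.146250) = 0.092148
  f(a) × f(c) < 0, new interval: [-1.192500, -1.146250]
Iteration 7:
  c_7 = (-1.192500 + (-1.146250))/2 = -1.169375
  f(c_7) = f(-1.169375) = -0.238174
  f(a) × f(c) ≥ 0, new interval: [-1.169375, -1.146250]

After 7 iteration(s), the approximation is c_7 = -1.169375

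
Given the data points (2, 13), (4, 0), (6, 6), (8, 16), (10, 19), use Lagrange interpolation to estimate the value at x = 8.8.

Lagrange interpolation formula:
P(x) = Σ yᵢ × Lᵢ(x)
where Lᵢ(x) = Π_{j≠i} (x - xⱼ)/(xᵢ - xⱼ)

L_0(8.8) = (8.8 - 4)/(2 - 4) × (8.8 - 6)/(2 - 6) × (8.8 - 8)/(2 - 8) × (8.8 - 10)/(2 - 10) = -0.033600
L_1(8.8) = (8.8 - 2)/(4 - 2) × (8.8 - 6)/(4 - 6) × (8.8 - 8)/(4 - 8) × (8.8 - 10)/(4 - 10) = 0.190400
L_2(8.8) = (8.8 - 2)/(6 - 2) × (8.8 - 4)/(6 - 4) × (8.8 - 8)/(6 - 8) × (8.8 - 10)/(6 - 10) = -0.489600
L_3(8.8) = (8.8 - 2)/(8 - 2) × (8.8 - 4)/(8 - 4) × (8.8 - 6)/(8 - 6) × (8.8 - 10)/(8 - 10) = 1.142400
L_4(8.8) = (8.8 - 2)/(10 - 2) × (8.8 - 4)/(10 - 4) × (8.8 - 6)/(10 - 6) × (8.8 - 8)/(10 - 8) = 0.190400

P(8.8) = 13×L_0(8.8) + 0×L_1(8.8) + 6×L_2(8.8) + 16×L_3(8.8) + 19×L_4(8.8)
P(8.8) = 18.521600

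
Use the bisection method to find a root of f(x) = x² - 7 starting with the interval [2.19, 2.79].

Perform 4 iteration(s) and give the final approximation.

f(x) = x² - 7
Initial interval: [2.19, 2.79]

Iteration 1:
  c_1 = (2.190000 + 2.790000)/2 = 2.490000
  f(c_1) = f(2.490000) = -0.799900
  f(a) × f(c) ≥ 0, new interval: [2.490000, 2.790000]
Iteration 2:
  c_2 = (2.490000 + 2.790000)/2 = 2.640000
  f(c_2) = f(2.640000) = -0.030400
  f(a) × f(c) ≥ 0, new interval: [2.640000, 2.790000]
Iteration 3:
  c_3 = (2.640000 + 2.790000)/2 = 2.715000
  f(c_3) = f(2.715000) = 0.371225
  f(a) × f(c) < 0, new interval: [2.640000, 2.715000]
Iteration 4:
  c_4 = (2.640000 + 2.715000)/2 = 2.677500
  f(c_4) = f(2.677500) = 0.169006
  f(a) × f(c) < 0, new interval: [2.640000, 2.677500]

After 4 iteration(s), the approximation is c_4 = 2.677500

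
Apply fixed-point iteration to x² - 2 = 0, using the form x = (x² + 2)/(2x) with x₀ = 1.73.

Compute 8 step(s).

Equation: x² - 2 = 0
Fixed-point form: x = (x² + 2)/(2x)
x₀ = 1.73

x_1 = g(1.730000) = 1.443035
x_2 = g(1.443035) = 1.414501
x_3 = g(1.414501) = 1.414214
x_4 = g(1.414214) = 1.414214
x_5 = g(1.414214) = 1.414214
x_6 = g(1.414214) = 1.414214
x_7 = g(1.414214) = 1.414214
x_8 = g(1.414214) = 1.414214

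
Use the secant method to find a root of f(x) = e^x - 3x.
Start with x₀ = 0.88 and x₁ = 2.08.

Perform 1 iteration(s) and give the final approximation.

f(x) = e^x - 3x
x₀ = 0.88, x₁ = 2.08

Secant formula: x_{n+1} = x_n - f(x_n)(x_n - x_{n-1})/(f(x_n) - f(x_{n-1}))

Iteration 1:
  f(0.880000) = -0.229100
  f(2.080000) = 1.764469
  x_2 = 2.080000 - 1.764469×(2.080000 - 0.880000)/(1.764469 - (-0.229100))
       = 1.017904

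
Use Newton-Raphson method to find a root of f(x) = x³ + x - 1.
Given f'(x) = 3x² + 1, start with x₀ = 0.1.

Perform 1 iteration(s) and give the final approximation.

f(x) = x³ + x - 1
f'(x) = 3x² + 1
x₀ = 0.1

Newton-Raphson formula: x_{n+1} = x_n - f(x_n)/f'(x_n)

Iteration 1:
  f(0.100000) = -0.899000
  f'(0.100000) = 1.030000
  x_1 = 0.100000 - (-0.899000)/1.030000 = 0.972816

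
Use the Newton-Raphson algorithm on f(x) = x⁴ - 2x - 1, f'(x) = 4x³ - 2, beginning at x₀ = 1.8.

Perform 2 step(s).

f(x) = x⁴ - 2x - 1
f'(x) = 4x³ - 2
x₀ = 1.8

Newton-Raphson formula: x_{n+1} = x_n - f(x_n)/f'(x_n)

Iteration 1:
  f(1.800000) = 5.897600
  f'(1.800000) = 21.328000
  x_1 = 1.800000 - 5.897600/21.328000 = 1.523481
Iteration 2:
  f(1.523481) = 1.340051
  f'(1.523481) = 12.143960
  x_2 = 1.523481 - 1.340051/12.143960 = 1.413134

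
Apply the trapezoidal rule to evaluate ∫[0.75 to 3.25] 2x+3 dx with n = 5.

f(x) = 2x+3
a = 0.75, b = 3.25, n = 5
h = (b - a)/n = 0.500000

Trapezoidal rule: (h/2)[f(x₀) + 2f(x₁) + 2f(x₂) + ... + f(xₙ)]

x_0 = 0.7500, f(x_0) = 4.500000, coefficient = 1
x_1 = 1.2500, f(x_1) = 5.500000, coefficient = 2
x_2 = 1.7500, f(x_2) = 6.500000, coefficient = 2
x_3 = 2.2500, f(x_3) = 7.500000, coefficient = 2
x_4 = 2.7500, f(x_4) = 8.500000, coefficient = 2
x_5 = 3.2500, f(x_5) = 9.500000, coefficient = 1

I ≈ (0.500000/2) × 70.000000 = 17.500000
Exact value: 17.500000
Error: 0.000000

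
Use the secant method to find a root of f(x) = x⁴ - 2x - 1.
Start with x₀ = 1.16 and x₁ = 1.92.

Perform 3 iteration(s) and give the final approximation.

f(x) = x⁴ - 2x - 1
x₀ = 1.16, x₁ = 1.92

Secant formula: x_{n+1} = x_n - f(x_n)(x_n - x_{n-1})/(f(x_n) - f(x_{n-1}))

Iteration 1:
  f(1.160000) = -1.509361
  f(1.920000) = 8.749545
  x_2 = 1.920000 - 8.749545×(1.920000 - 1.160000)/(8.749545 - (-1.509361))
       = 1.271816
Iteration 2:
  f(1.920000) = 8.749545
  f(1.271816) = -0.927272
  x_3 = 1.271816 - (-0.927272)×(1.271816 - 1.920000)/(-0.927272 - 8.749545)
       = 1.333928
Iteration 3:
  f(1.271816) = -0.927272
  f(1.333928) = -0.501720
  x_4 = 1.333928 - (-0.501720)×(1.333928 - 1.271816)/(-0.501720 - (-0.927272))
       = 1.407157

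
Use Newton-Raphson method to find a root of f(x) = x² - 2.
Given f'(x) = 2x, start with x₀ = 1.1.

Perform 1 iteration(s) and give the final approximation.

f(x) = x² - 2
f'(x) = 2x
x₀ = 1.1

Newton-Raphson formula: x_{n+1} = x_n - f(x_n)/f'(x_n)

Iteration 1:
  f(1.100000) = -0.790000
  f'(1.100000) = 2.200000
  x_1 = 1.100000 - (-0.790000)/2.200000 = 1.459091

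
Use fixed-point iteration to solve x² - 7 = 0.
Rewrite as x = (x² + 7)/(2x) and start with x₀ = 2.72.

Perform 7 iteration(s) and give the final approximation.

Equation: x² - 7 = 0
Fixed-point form: x = (x² + 7)/(2x)
x₀ = 2.72

x_1 = g(2.720000) = 2.646765
x_2 = g(2.646765) = 2.645752
x_3 = g(2.645752) = 2.645751
x_4 = g(2.645751) = 2.645751
x_5 = g(2.645751) = 2.645751
x_6 = g(2.645751) = 2.645751
x_7 = g(2.645751) = 2.645751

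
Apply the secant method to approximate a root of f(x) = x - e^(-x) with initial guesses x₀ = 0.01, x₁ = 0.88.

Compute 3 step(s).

f(x) = x - e^(-x)
x₀ = 0.01, x₁ = 0.88

Secant formula: x_{n+1} = x_n - f(x_n)(x_n - x_{n-1})/(f(x_n) - f(x_{n-1}))

Iteration 1:
  f(0.010000) = -0.980050
  f(0.880000) = 0.465217
  x_2 = 0.880000 - 0.465217×(0.880000 - 0.010000)/(0.465217 - (-0.980050))
       = 0.599956
Iteration 2:
  f(0.880000) = 0.465217
  f(0.599956) = 0.051120
  x_3 = 0.599956 - 0.051120×(0.599956 - 0.880000)/(0.051120 - 0.465217)
       = 0.565385
Iteration 3:
  f(0.599956) = 0.051120
  f(0.565385) = -0.002757
  x_4 = 0.565385 - (-0.002757)×(0.565385 - 0.599956)/(-0.002757 - 0.051120)
       = 0.567154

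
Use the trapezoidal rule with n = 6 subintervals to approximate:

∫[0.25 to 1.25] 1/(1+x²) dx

f(x) = 1/(1+x²)
a = 0.25, b = 1.25, n = 6
h = (b - a)/n = 0.166667

Trapezoidal rule: (h/2)[f(x₀) + 2f(x₁) + 2f(x₂) + ... + f(xₙ)]

x_0 = 0.2500, f(x_0) = 0.941176, coefficient = 1
x_1 = 0.4167, f(x_1) = 0.852071, coefficient = 2
x_2 = 0.5833, f(x_2) = 0.746114, coefficient = 2
x_3 = 0.7500, f(x_3) = 0.640000, coefficient = 2
x_4 = 0.9167, f(x_4) = 0.543396, coefficient = 2
x_5 = 1.0833, f(x_5) = 0.460064, coefficient = 2
x_6 = 1.2500, f(x_6) = 0.390244, coefficient = 1

I ≈ (0.166667/2) × 7.814711 = 0.651226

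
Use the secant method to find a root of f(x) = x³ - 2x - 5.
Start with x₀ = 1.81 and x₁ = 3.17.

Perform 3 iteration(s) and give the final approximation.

f(x) = x³ - 2x - 5
x₀ = 1.81, x₁ = 3.17

Secant formula: x_{n+1} = x_n - f(x_n)(x_n - x_{n-1})/(f(x_n) - f(x_{n-1}))

Iteration 1:
  f(1.810000) = -2.690259
  f(3.170000) = 20.515013
  x_2 = 3.170000 - 20.515013×(3.170000 - 1.810000)/(20.515013 - (-2.690259))
       = 1.967669
Iteration 2:
  f(3.170000) = 20.515013
  f(1.967669) = -1.317072
  x_3 = 1.967669 - (-1.317072)×(1.967669 - 3.170000)/(-1.317072 - 20.515013)
       = 2.040202
Iteration 3:
  f(1.967669) = -1.317072
  f(2.040202) = -0.588213
  x_4 = 2.040202 - (-0.588213)×(2.040202 - 1.967669)/(-0.588213 - (-1.317072))
       = 2.098739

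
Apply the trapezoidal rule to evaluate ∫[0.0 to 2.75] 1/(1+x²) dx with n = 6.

f(x) = 1/(1+x²)
a = 0.0, b = 2.75, n = 6
h = (b - a)/n = 0.458333

Trapezoidal rule: (h/2)[f(x₀) + 2f(x₁) + 2f(x₂) + ... + f(xₙ)]

x_0 = 0.0000, f(x_0) = 1.000000, coefficient = 1
x_1 = 0.4583, f(x_1) = 0.826399, coefficient = 2
x_2 = 0.9167, f(x_2) = 0.543396, coefficient = 2
x_3 = 1.3750, f(x_3) = 0.345946, coefficient = 2
x_4 = 1.8333, f(x_4) = 0.229299, coefficient = 2
x_5 = 2.2917, f(x_5) = 0.159956, coefficient = 2
x_6 = 2.7500, f(x_6) = 0.116788, coefficient = 1

I ≈ (0.458333/2) × 5.326780 = 1.220720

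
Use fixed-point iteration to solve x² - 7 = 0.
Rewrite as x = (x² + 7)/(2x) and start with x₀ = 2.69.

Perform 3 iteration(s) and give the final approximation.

Equation: x² - 7 = 0
Fixed-point form: x = (x² + 7)/(2x)
x₀ = 2.69

x_1 = g(2.690000) = 2.646115
x_2 = g(2.646115) = 2.645751
x_3 = g(2.645751) = 2.645751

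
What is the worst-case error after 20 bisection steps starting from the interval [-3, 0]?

Bisection error bound: |error| ≤ (b-a)/2^n
|error| ≤ (0 - (-3))/2^20 = 3/2^20
|error| ≤ 0.0000028610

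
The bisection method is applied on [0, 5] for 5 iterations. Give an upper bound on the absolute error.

Bisection error bound: |error| ≤ (b-a)/2^n
|error| ≤ (5 - 0)/2^5 = 5/2^5
|error| ≤ 0.1562500000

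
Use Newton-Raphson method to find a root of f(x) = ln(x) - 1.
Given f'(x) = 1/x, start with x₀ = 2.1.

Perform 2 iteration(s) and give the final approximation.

f(x) = ln(x) - 1
f'(x) = 1/x
x₀ = 2.1

Newton-Raphson formula: x_{n+1} = x_n - f(x_n)/f'(x_n)

Iteration 1:
  f(2.100000) = -0.258063
  f'(2.100000) = 0.476190
  x_1 = 2.100000 - (-0.258063)/0.476190 = 2.641932
Iteration 2:
  f(2.641932) = -0.028490
  f'(2.641932) = 0.378511
  x_2 = 2.641932 - (-0.028490)/0.378511 = 2.717199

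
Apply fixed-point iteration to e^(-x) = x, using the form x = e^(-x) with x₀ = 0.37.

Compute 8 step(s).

Equation: e^(-x) = x
Fixed-point form: x = e^(-x)
x₀ = 0.37

x_1 = g(0.370000) = 0.690734
x_2 = g(0.690734) = 0.501208
x_3 = g(0.501208) = 0.605798
x_4 = g(0.605798) = 0.545639
x_5 = g(0.545639) = 0.579472
x_6 = g(0.579472) = 0.560194
x_7 = g(0.560194) = 0.571098
x_8 = g(0.571098) = 0.564905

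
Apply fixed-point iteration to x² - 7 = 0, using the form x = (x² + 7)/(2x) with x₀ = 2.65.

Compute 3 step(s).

Equation: x² - 7 = 0
Fixed-point form: x = (x² + 7)/(2x)
x₀ = 2.65

x_1 = g(2.650000) = 2.645755
x_2 = g(2.645755) = 2.645751
x_3 = g(2.645751) = 2.645751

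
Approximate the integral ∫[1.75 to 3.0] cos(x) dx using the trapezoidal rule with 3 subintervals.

f(x) = cos(x)
a = 1.75, b = 3.0, n = 3
h = (b - a)/n = 0.416667

Trapezoidal rule: (h/2)[f(x₀) + 2f(x₁) + 2f(x₂) + ... + f(xₙ)]

x_0 = 1.7500, f(x_0) = -0.178246, coefficient = 1
x_1 = 2.1667, f(x_1) = -0.561229, coefficient = 2
x_2 = 2.5833, f(x_2) = -0.848178, coefficient = 2
x_3 = 3.0000, f(x_3) = -0.989992, coefficient = 1

I ≈ (0.416667/2) × -3.987054 = -0.830636
Exact value: -0.842866
Error: 0.012230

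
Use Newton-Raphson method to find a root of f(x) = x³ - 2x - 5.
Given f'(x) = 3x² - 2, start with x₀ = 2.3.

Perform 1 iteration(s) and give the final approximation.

f(x) = x³ - 2x - 5
f'(x) = 3x² - 2
x₀ = 2.3

Newton-Raphson formula: x_{n+1} = x_n - f(x_n)/f'(x_n)

Iteration 1:
  f(2.300000) = 2.567000
  f'(2.300000) = 13.870000
  x_1 = 2.300000 - 2.567000/13.870000 = 2.114924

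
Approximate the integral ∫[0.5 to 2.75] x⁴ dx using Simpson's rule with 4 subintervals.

f(x) = x⁴
a = 0.5, b = 2.75, n = 4
h = (b - a)/n = 0.562500

Simpson's rule: (h/3)[f(x₀) + 4f(x₁) + 2f(x₂) + ... + f(xₙ)]

x_0 = 0.5000, f(x_0) = 0.062500, coefficient = 1
x_1 = 1.0625, f(x_1) = 1.274429, coefficient = 4
x_2 = 1.6250, f(x_2) = 6.972900, coefficient = 2
x_3 = 2.1875, f(x_3) = 22.897720, coefficient = 4
x_4 = 2.7500, f(x_4) = 57.191406, coefficient = 1

I ≈ (0.562500/3) × 167.888306 = 31.479057
Exact value: 31.449023
Error: 0.030034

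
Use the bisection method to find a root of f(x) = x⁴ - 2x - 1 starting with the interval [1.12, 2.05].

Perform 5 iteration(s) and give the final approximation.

f(x) = x⁴ - 2x - 1
Initial interval: [1.12, 2.05]

Iteration 1:
  c_1 = (1.120000 + 2.050000)/2 = 1.585000
  f(c_1) = f(1.585000) = 2.141274
  f(a) × f(c) < 0, new interval: [1.120000, 1.585000]
Iteration 2:
  c_2 = (1.120000 + 1.585000)/2 = 1.352500
  f(c_2) = f(1.352500) = -0.358822
  f(a) × f(c) ≥ 0, new interval: [1.352500, 1.585000]
Iteration 3:
  c_3 = (1.352500 + 1.585000)/2 = 1.468750
  f(c_3) = f(1.468750) = 0.716126
  f(a) × f(c) < 0, new interval: [1.352500, 1.468750]
Iteration 4:
  c_4 = (1.352500 + 1.468750)/2 = 1.410625
  f(c_4) = f(1.410625) = 0.138304
  f(a) × f(c) < 0, new interval: [1.352500, 1.410625]
Iteration 5:
  c_5 = (1.352500 + 1.410625)/2 = 1.381563
  f(c_5) = f(1.381563) = -0.119932
  f(a) × f(c) ≥ 0, new interval: [1.381563, 1.410625]

After 5 iteration(s), the approximation is c_5 = 1.381563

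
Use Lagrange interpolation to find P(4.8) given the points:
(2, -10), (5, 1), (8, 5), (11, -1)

Lagrange interpolation formula:
P(x) = Σ yᵢ × Lᵢ(x)
where Lᵢ(x) = Π_{j≠i} (x - xⱼ)/(xᵢ - xⱼ)

L_0(4.8) = (4.8 - 5)/(2 - 5) × (4.8 - 8)/(2 - 8) × (4.8 - 11)/(2 - 11) = 0.024494
L_1(4.8) = (4.8 - 2)/(5 - 2) × (4.8 - 8)/(5 - 8) × (4.8 - 11)/(5 - 11) = 1.028741
L_2(4.8) = (4.8 - 2)/(8 - 2) × (4.8 - 5)/(8 - 5) × (4.8 - 11)/(8 - 11) = -0.064296
L_3(4.8) = (4.8 - 2)/(11 - 2) × (4.8 - 5)/(11 - 5) × (4.8 - 8)/(11 - 8) = 0.011062

P(4.8) = (-10)×L_0(4.8) + 1×L_1(4.8) + 5×L_2(4.8) + (-1)×L_3(4.8)
P(4.8) = 0.451259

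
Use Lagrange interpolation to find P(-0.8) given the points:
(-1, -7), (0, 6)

Lagrange interpolation formula:
P(x) = Σ yᵢ × Lᵢ(x)
where Lᵢ(x) = Π_{j≠i} (x - xⱼ)/(xᵢ - xⱼ)

L_0(-0.8) = (-0.8 - 0)/(-1 - 0) = 0.800000
L_1(-0.8) = (-0.8 - (-1))/(0 - (-1)) = 0.200000

P(-0.8) = (-7)×L_0(-0.8) + 6×L_1(-0.8)
P(-0.8) = -4.400000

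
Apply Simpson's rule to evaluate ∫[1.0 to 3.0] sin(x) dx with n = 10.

f(x) = sin(x)
a = 1.0, b = 3.0, n = 10
h = (b - a)/n = 0.200000

Simpson's rule: (h/3)[f(x₀) + 4f(x₁) + 2f(x₂) + ... + f(xₙ)]

x_0 = 1.0000, f(x_0) = 0.841471, coefficient = 1
x_1 = 1.2000, f(x_1) = 0.932039, coefficient = 4
x_2 = 1.4000, f(x_2) = 0.985450, coefficient = 2
x_3 = 1.6000, f(x_3) = 0.999574, coefficient = 4
x_4 = 1.8000, f(x_4) = 0.973848, coefficient = 2
x_5 = 2.0000, f(x_5) = 0.909297, coefficient = 4
x_6 = 2.2000, f(x_6) = 0.808496, coefficient = 2
x_7 = 2.4000, f(x_7) = 0.675463, coefficient = 4
x_8 = 2.6000, f(x_8) = 0.515501, coefficient = 2
x_9 = 2.8000, f(x_9) = 0.334988, coefficient = 4
x_10 = 3.0000, f(x_10) = 0.141120, coefficient = 1

I ≈ (0.200000/3) × 22.954627 = 1.530308
Exact value: 1.530295
Error: 0.000014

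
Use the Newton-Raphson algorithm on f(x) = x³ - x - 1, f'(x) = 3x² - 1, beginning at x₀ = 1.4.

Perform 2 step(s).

f(x) = x³ - x - 1
f'(x) = 3x² - 1
x₀ = 1.4

Newton-Raphson formula: x_{n+1} = x_n - f(x_n)/f'(x_n)

Iteration 1:
  f(1.400000) = 0.344000
  f'(1.400000) = 4.880000
  x_1 = 1.400000 - 0.344000/4.880000 = 1.329508
Iteration 2:
  f(1.329508) = 0.020520
  f'(1.329508) = 4.302776
  x_2 = 1.329508 - 0.020520/4.302776 = 1.324739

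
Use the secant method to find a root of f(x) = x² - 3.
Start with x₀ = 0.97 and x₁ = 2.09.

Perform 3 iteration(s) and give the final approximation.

f(x) = x² - 3
x₀ = 0.97, x₁ = 2.09

Secant formula: x_{n+1} = x_n - f(x_n)(x_n - x_{n-1})/(f(x_n) - f(x_{n-1}))

Iteration 1:
  f(0.970000) = -2.059100
  f(2.090000) = 1.368100
  x_2 = 2.090000 - 1.368100×(2.090000 - 0.970000)/(1.368100 - (-2.059100))
       = 1.642908
Iteration 2:
  f(2.090000) = 1.368100
  f(1.642908) = -0.300852
  x_3 = 1.642908 - (-0.300852)×(1.642908 - 2.090000)/(-0.300852 - 1.368100)
       = 1.723503
Iteration 3:
  f(1.642908) = -0.300852
  f(1.723503) = -0.029538
  x_4 = 1.723503 - (-0.029538)×(1.723503 - 1.642908)/(-0.029538 - (-0.300852))
       = 1.732277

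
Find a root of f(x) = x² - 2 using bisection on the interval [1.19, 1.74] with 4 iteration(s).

f(x) = x² - 2
Initial interval: [1.19, 1.74]

Iteration 1:
  c_1 = (1.190000 + 1.740000)/2 = 1.465000
  f(c_1) = f(1.465000) = 0.146225
  f(a) × f(c) < 0, new interval: [1.190000, 1.465000]
Iteration 2:
  c_2 = (1.190000 + 1.465000)/2 = 1.327500
  f(c_2) = f(1.327500) = -0.237744
  f(a) × f(c) ≥ 0, new interval: [1.327500, 1.465000]
Iteration 3:
  c_3 = (1.327500 + 1.465000)/2 = 1.396250
  f(c_3) = f(1.396250) = -0.050486
  f(a) × f(c) ≥ 0, new interval: [1.396250, 1.465000]
Iteration 4:
  c_4 = (1.396250 + 1.465000)/2 = 1.430625
  f(c_4) = f(1.430625) = 0.046688
  f(a) × f(c) < 0, new interval: [1.396250, 1.430625]

After 4 iteration(s), the approximation is c_4 = 1.430625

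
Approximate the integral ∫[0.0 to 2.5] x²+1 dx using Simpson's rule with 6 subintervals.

f(x) = x²+1
a = 0.0, b = 2.5, n = 6
h = (b - a)/n = 0.416667

Simpson's rule: (h/3)[f(x₀) + 4f(x₁) + 2f(x₂) + ... + f(xₙ)]

x_0 = 0.0000, f(x_0) = 1.000000, coefficient = 1
x_1 = 0.4167, f(x_1) = 1.173611, coefficient = 4
x_2 = 0.8333, f(x_2) = 1.694444, coefficient = 2
x_3 = 1.2500, f(x_3) = 2.562500, coefficient = 4
x_4 = 1.6667, f(x_4) = 3.777778, coefficient = 2
x_5 = 2.0833, f(x_5) = 5.340278, coefficient = 4
x_6 = 2.5000, f(x_6) = 7.250000, coefficient = 1

I ≈ (0.416667/3) × 55.500000 = 7.708333
Exact value: 7.708333
Error: 0.000000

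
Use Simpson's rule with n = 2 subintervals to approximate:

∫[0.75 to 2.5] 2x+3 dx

f(x) = 2x+3
a = 0.75, b = 2.5, n = 2
h = (b - a)/n = 0.875000

Simpson's rule: (h/3)[f(x₀) + 4f(x₁) + 2f(x₂) + ... + f(xₙ)]

x_0 = 0.7500, f(x_0) = 4.500000, coefficient = 1
x_1 = 1.6250, f(x_1) = 6.250000, coefficient = 4
x_2 = 2.5000, f(x_2) = 8.000000, coefficient = 1

I ≈ (0.875000/3) × 37.500000 = 10.937500
Exact value: 10.937500
Error: 0.000000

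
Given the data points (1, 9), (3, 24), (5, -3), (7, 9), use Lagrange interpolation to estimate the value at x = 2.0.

Lagrange interpolation formula:
P(x) = Σ yᵢ × Lᵢ(x)
where Lᵢ(x) = Π_{j≠i} (x - xⱼ)/(xᵢ - xⱼ)

L_0(2.0) = (2.0 - 3)/(1 - 3) × (2.0 - 5)/(1 - 5) × (2.0 - 7)/(1 - 7) = 0.312500
L_1(2.0) = (2.0 - 1)/(3 - 1) × (2.0 - 5)/(3 - 5) × (2.0 - 7)/(3 - 7) = 0.937500
L_2(2.0) = (2.0 - 1)/(5 - 1) × (2.0 - 3)/(5 - 3) × (2.0 - 7)/(5 - 7) = -0.312500
L_3(2.0) = (2.0 - 1)/(7 - 1) × (2.0 - 3)/(7 - 3) × (2.0 - 5)/(7 - 5) = 0.062500

P(2.0) = 9×L_0(2.0) + 24×L_1(2.0) + (-3)×L_2(2.0) + 9×L_3(2.0)
P(2.0) = 26.812500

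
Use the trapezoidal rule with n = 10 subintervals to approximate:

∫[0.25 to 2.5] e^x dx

f(x) = e^x
a = 0.25, b = 2.5, n = 10
h = (b - a)/n = 0.225000

Trapezoidal rule: (h/2)[f(x₀) + 2f(x₁) + 2f(x₂) + ... + f(xₙ)]

x_0 = 0.2500, f(x_0) = 1.284025, coefficient = 1
x_1 = 0.4750, f(x_1) = 1.608014, coefficient = 2
x_2 = 0.7000, f(x_2) = 2.013753, coefficient = 2
x_3 = 0.9250, f(x_3) = 2.521868, coefficient = 2
x_4 = 1.1500, f(x_4) = 3.158193, coefficient = 2
x_5 = 1.3750, f(x_5) = 3.955077, coefficient = 2
x_6 = 1.6000, f(x_6) = 4.953032, coefficient = 2
x_7 = 1.8250, f(x_7) = 6.202795, coefficient = 2
x_8 = 2.0500, f(x_8) = 7.767901, coefficient = 2
x_9 = 2.2750, f(x_9) = 9.727919, coefficient = 2
x_10 = 2.5000, f(x_10) = 12.182494, coefficient = 1

I ≈ (0.225000/2) × 97.283624 = 10.944408
Exact value: 10.898469
Error: 0.045939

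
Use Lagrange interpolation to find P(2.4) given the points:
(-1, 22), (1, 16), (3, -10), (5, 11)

Lagrange interpolation formula:
P(x) = Σ yᵢ × Lᵢ(x)
where Lᵢ(x) = Π_{j≠i} (x - xⱼ)/(xᵢ - xⱼ)

L_0(2.4) = (2.4 - 1)/(-1 - 1) × (2.4 - 3)/(-1 - 3) × (2.4 - 5)/(-1 - 5) = -0.045500
L_1(2.4) = (2.4 - (-1))/(1 - (-1)) × (2.4 - 3)/(1 - 3) × (2.4 - 5)/(1 - 5) = 0.331500
L_2(2.4) = (2.4 - (-1))/(3 - (-1)) × (2.4 - 1)/(3 - 1) × (2.4 - 5)/(3 - 5) = 0.773500
L_3(2.4) = (2.4 - (-1))/(5 - (-1)) × (2.4 - 1)/(5 - 1) × (2.4 - 3)/(5 - 3) = -0.059500

P(2.4) = 22×L_0(2.4) + 16×L_1(2.4) + (-10)×L_2(2.4) + 11×L_3(2.4)
P(2.4) = -4.086500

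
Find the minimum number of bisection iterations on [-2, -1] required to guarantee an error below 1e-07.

We need (b-a)/2^n ≤ 1e-07
(-1 - (-2))/2^n ≤ 1e-07
1/2^n ≤ 1e-07
2^n ≥ 10000000
n ≥ log₂(10000000) = 23.25
n ≥ 24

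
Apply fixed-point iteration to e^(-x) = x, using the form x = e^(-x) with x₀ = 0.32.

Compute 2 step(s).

Equation: e^(-x) = x
Fixed-point form: x = e^(-x)
x₀ = 0.32

x_1 = g(0.320000) = 0.726149
x_2 = g(0.726149) = 0.483768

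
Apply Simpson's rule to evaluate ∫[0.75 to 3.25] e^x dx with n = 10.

f(x) = e^x
a = 0.75, b = 3.25, n = 10
h = (b - a)/n = 0.250000

Simpson's rule: (h/3)[f(x₀) + 4f(x₁) + 2f(x₂) + ... + f(xₙ)]

x_0 = 0.7500, f(x_0) = 2.117000, coefficient = 1
x_1 = 1.0000, f(x_1) = 2.718282, coefficient = 4
x_2 = 1.2500, f(x_2) = 3.490343, coefficient = 2
x_3 = 1.5000, f(x_3) = 4.481689, coefficient = 4
x_4 = 1.7500, f(x_4) = 5.754603, coefficient = 2
x_5 = 2.0000, f(x_5) = 7.389056, coefficient = 4
x_6 = 2.2500, f(x_6) = 9.487736, coefficient = 2
x_7 = 2.5000, f(x_7) = 12.182494, coefficient = 4
x_8 = 2.7500, f(x_8) = 15.642632, coefficient = 2
x_9 = 3.0000, f(x_9) = 20.085537, coefficient = 4
x_10 = 3.2500, f(x_10) = 25.790340, coefficient = 1

I ≈ (0.250000/3) × 284.086198 = 23.673850
Exact value: 23.673340
Error: 0.000510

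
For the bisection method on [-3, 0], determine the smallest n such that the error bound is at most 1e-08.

We need (b-a)/2^n ≤ 1e-08
(0 - (-3))/2^n ≤ 1e-08
3/2^n ≤ 1e-08
2^n ≥ 300000000
n ≥ log₂(300000000) = 28.16
n ≥ 29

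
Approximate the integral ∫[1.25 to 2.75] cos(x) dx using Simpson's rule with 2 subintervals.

f(x) = cos(x)
a = 1.25, b = 2.75, n = 2
h = (b - a)/n = 0.750000

Simpson's rule: (h/3)[f(x₀) + 4f(x₁) + 2f(x₂) + ... + f(xₙ)]

x_0 = 1.2500, f(x_0) = 0.315322, coefficient = 1
x_1 = 2.0000, f(x_1) = -0.416147, coefficient = 4
x_2 = 2.7500, f(x_2) = -0.924302, coefficient = 1

I ≈ (0.750000/3) × -2.273567 = -0.568392
Exact value: -0.567324
Error: 0.001068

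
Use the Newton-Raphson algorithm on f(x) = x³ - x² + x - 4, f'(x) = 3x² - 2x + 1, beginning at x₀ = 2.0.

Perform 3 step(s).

f(x) = x³ - x² + x - 4
f'(x) = 3x² - 2x + 1
x₀ = 2.0

Newton-Raphson formula: x_{n+1} = x_n - f(x_n)/f'(x_n)

Iteration 1:
  f(2.000000) = 2.000000
  f'(2.000000) = 9.000000
  x_1 = 2.000000 - 2.000000/9.000000 = 1.777778
Iteration 2:
  f(1.777778) = 0.235940
  f'(1.777778) = 6.925926
  x_2 = 1.777778 - 0.235940/6.925926 = 1.743712
Iteration 3:
  f(1.743712) = 0.004989
  f'(1.743712) = 6.634167
  x_3 = 1.743712 - 0.004989/6.634167 = 1.742960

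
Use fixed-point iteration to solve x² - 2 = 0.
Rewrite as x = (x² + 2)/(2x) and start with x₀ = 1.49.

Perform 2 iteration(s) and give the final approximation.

Equation: x² - 2 = 0
Fixed-point form: x = (x² + 2)/(2x)
x₀ = 1.49

x_1 = g(1.490000) = 1.416141
x_2 = g(1.416141) = 1.414215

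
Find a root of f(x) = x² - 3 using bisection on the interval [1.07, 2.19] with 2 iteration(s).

f(x) = x² - 3
Initial interval: [1.07, 2.19]

Iteration 1:
  c_1 = (1.070000 + 2.190000)/2 = 1.630000
  f(c_1) = f(1.630000) = -0.343100
  f(a) × f(c) ≥ 0, new interval: [1.630000, 2.190000]
Iteration 2:
  c_2 = (1.630000 + 2.190000)/2 = 1.910000
  f(c_2) = f(1.910000) = 0.648100
  f(a) × f(c) < 0, new interval: [1.630000, 1.910000]

After 2 iteration(s), the approximation is c_2 = 1.910000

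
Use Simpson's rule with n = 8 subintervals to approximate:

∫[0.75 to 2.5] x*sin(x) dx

f(x) = x*sin(x)
a = 0.75, b = 2.5, n = 8
h = (b - a)/n = 0.218750

Simpson's rule: (h/3)[f(x₀) + 4f(x₁) + 2f(x₂) + ... + f(xₙ)]

x_0 = 0.7500, f(x_0) = 0.511229, coefficient = 1
x_1 = 0.9688, f(x_1) = 0.798423, coefficient = 4
x_2 = 1.1875, f(x_2) = 1.101331, coefficient = 2
x_3 = 1.4062, f(x_3) = 1.387255, coefficient = 4
x_4 = 1.6250, f(x_4) = 1.622613, coefficient = 2
x_5 = 1.8438, f(x_5) = 1.775492, coefficient = 4
x_6 = 2.0625, f(x_6) = 1.818155, coefficient = 2
x_7 = 2.2812, f(x_7) = 1.729338, coefficient = 4
x_8 = 2.5000, f(x_8) = 1.496180, coefficient = 1

I ≈ (0.218750/3) × 33.853645 = 2.468495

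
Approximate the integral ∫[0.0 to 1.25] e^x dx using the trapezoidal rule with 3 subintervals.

f(x) = e^x
a = 0.0, b = 1.25, n = 3
h = (b - a)/n = 0.416667

Trapezoidal rule: (h/2)[f(x₀) + 2f(x₁) + 2f(x₂) + ... + f(xₙ)]

x_0 = 0.0000, f(x_0) = 1.000000, coefficient = 1
x_1 = 0.4167, f(x_1) = 1.516897, coefficient = 2
x_2 = 0.8333, f(x_2) = 2.300976, coefficient = 2
x_3 = 1.2500, f(x_3) = 3.490343, coefficient = 1

I ≈ (0.416667/2) × 12.126088 = 2.526268
Exact value: 2.490343
Error: 0.035925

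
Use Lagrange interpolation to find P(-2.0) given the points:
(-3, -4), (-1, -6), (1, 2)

Lagrange interpolation formula:
P(x) = Σ yᵢ × Lᵢ(x)
where Lᵢ(x) = Π_{j≠i} (x - xⱼ)/(xᵢ - xⱼ)

L_0(-2.0) = (-2.0 - (-1))/(-3 - (-1)) × (-2.0 - 1)/(-3 - 1) = 0.375000
L_1(-2.0) = (-2.0 - (-3))/(-1 - (-3)) × (-2.0 - 1)/(-1 - 1) = 0.750000
L_2(-2.0) = (-2.0 - (-3))/(1 - (-3)) × (-2.0 - (-1))/(1 - (-1)) = -0.125000

P(-2.0) = (-4)×L_0(-2.0) + (-6)×L_1(-2.0) + 2×L_2(-2.0)
P(-2.0) = -6.250000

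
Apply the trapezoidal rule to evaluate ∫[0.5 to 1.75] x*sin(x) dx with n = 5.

f(x) = x*sin(x)
a = 0.5, b = 1.75, n = 5
h = (b - a)/n = 0.250000

Trapezoidal rule: (h/2)[f(x₀) + 2f(x₁) + 2f(x₂) + ... + f(xₙ)]

x_0 = 0.5000, f(x_0) = 0.239713, coefficient = 1
x_1 = 0.7500, f(x_1) = 0.511229, coefficient = 2
x_2 = 1.0000, f(x_2) = 0.841471, coefficient = 2
x_3 = 1.2500, f(x_3) = 1.186231, coefficient = 2
x_4 = 1.5000, f(x_4) = 1.496242, coefficient = 2
x_5 = 1.7500, f(x_5) = 1.721975, coefficient = 1

I ≈ (0.250000/2) × 10.032035 = 1.254004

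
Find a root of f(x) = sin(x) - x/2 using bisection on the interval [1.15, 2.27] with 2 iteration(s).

f(x) = sin(x) - x/2
Initial interval: [1.15, 2.27]

Iteration 1:
  c_1 = (1.150000 + 2.270000)/2 = 1.710000
  f(c_1) = f(1.710000) = 0.135327
  f(a) × f(c) ≥ 0, new interval: [1.710000, 2.270000]
Iteration 2:
  c_2 = (1.710000 + 2.270000)/2 = 1.990000
  f(c_2) = f(1.990000) = -0.081587
  f(a) × f(c) < 0, new interval: [1.710000, 1.990000]

After 2 iteration(s), the approximation is c_2 = 1.990000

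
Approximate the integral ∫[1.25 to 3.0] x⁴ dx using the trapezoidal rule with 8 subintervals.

f(x) = x⁴
a = 1.25, b = 3.0, n = 8
h = (b - a)/n = 0.218750

Trapezoidal rule: (h/2)[f(x₀) + 2f(x₁) + 2f(x₂) + ... + f(xₙ)]

x_0 = 1.2500, f(x_0) = 2.441406, coefficient = 1
x_1 = 1.4688, f(x_1) = 4.653626, coefficient = 2
x_2 = 1.6875, f(x_2) = 8.109146, coefficient = 2
x_3 = 1.9062, f(x_3) = 13.204423, coefficient = 2
x_4 = 2.1250, f(x_4) = 20.390869, coefficient = 2
x_5 = 2.3438, f(x_5) = 30.174851, coefficient = 2
x_6 = 2.5625, f(x_6) = 43.117691, coefficient = 2
x_7 = 2.7812, f(x_7) = 59.835664, coefficient = 2
x_8 = 3.0000, f(x_8) = 81.000000, coefficient = 1

I ≈ (0.218750/2) × 442.413948 = 48.389026
Exact value: 47.989648
Error: 0.399377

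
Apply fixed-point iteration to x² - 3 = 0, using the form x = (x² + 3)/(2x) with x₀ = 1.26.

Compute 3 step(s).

Equation: x² - 3 = 0
Fixed-point form: x = (x² + 3)/(2x)
x₀ = 1.26

x_1 = g(1.260000) = 1.820476
x_2 = g(1.820476) = 1.734198
x_3 = g(1.734198) = 1.732052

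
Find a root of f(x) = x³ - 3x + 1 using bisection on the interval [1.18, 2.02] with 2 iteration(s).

f(x) = x³ - 3x + 1
Initial interval: [1.18, 2.02]

Iteration 1:
  c_1 = (1.180000 + 2.020000)/2 = 1.600000
  f(c_1) = f(1.600000) = 0.296000
  f(a) × f(c) < 0, new interval: [1.180000, 1.600000]
Iteration 2:
  c_2 = (1.180000 + 1.600000)/2 = 1.390000
  f(c_2) = f(1.390000) = -0.484381
  f(a) × f(c) ≥ 0, new interval: [1.390000, 1.600000]

After 2 iteration(s), the approximation is c_2 = 1.390000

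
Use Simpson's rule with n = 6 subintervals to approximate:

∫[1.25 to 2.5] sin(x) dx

f(x) = sin(x)
a = 1.25, b = 2.5, n = 6
h = (b - a)/n = 0.208333

Simpson's rule: (h/3)[f(x₀) + 4f(x₁) + 2f(x₂) + ... + f(xₙ)]

x_0 = 1.2500, f(x_0) = 0.948985, coefficient = 1
x_1 = 1.4583, f(x_1) = 0.993683, coefficient = 4
x_2 = 1.6667, f(x_2) = 0.995408, coefficient = 2
x_3 = 1.8750, f(x_3) = 0.954086, coefficient = 4
x_4 = 2.0833, f(x_4) = 0.871503, coefficient = 2
x_5 = 2.2917, f(x_5) = 0.751232, coefficient = 4
x_6 = 2.5000, f(x_6) = 0.598472, coefficient = 1

I ≈ (0.208333/3) × 16.077279 = 1.116478
Exact value: 1.116466
Error: 0.000012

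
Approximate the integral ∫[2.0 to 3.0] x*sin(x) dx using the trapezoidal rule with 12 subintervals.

f(x) = x*sin(x)
a = 2.0, b = 3.0, n = 12
h = (b - a)/n = 0.083333

Trapezoidal rule: (h/2)[f(x₀) + 2f(x₁) + 2f(x₂) + ... + f(xₙ)]

x_0 = 2.0000, f(x_0) = 1.818595, coefficient = 1
x_1 = 2.0833, f(x_1) = 1.815632, coefficient = 2
x_2 = 2.1667, f(x_2) = 1.793264, coefficient = 2
x_3 = 2.2500, f(x_3) = 1.750665, coefficient = 2
x_4 = 2.3333, f(x_4) = 1.687200, coefficient = 2
x_5 = 2.4167, f(x_5) = 1.602443, coefficient = 2
x_6 = 2.5000, f(x_6) = 1.496180, coefficient = 2
x_7 = 2.5833, f(x_7) = 1.368419, coefficient = 2
x_8 = 2.6667, f(x_8) = 1.219394, coefficient = 2
x_9 = 2.7500, f(x_9) = 1.049568, coefficient = 2
x_10 = 2.8333, f(x_10) = 0.859635, coefficient = 2
x_11 = 2.9167, f(x_11) = 0.650516, coefficient = 2
x_12 = 3.0000, f(x_12) = 0.423360, coefficient = 1

I ≈ (0.083333/2) × 32.827787 = 1.367824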